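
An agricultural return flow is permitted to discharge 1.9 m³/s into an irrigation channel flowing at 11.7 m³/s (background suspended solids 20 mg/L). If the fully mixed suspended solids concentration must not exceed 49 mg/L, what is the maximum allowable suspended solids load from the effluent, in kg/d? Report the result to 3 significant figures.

Mass balance at the limit: 11.70·20.00 + 1.900·Cₑ = 13.60·49 → Cₑ = 227.6 mg/L.
Load = 1.900 m³/s × 227.6 g/m³ × 86 400 s/d = 37360 kg/d.

37400 kg/d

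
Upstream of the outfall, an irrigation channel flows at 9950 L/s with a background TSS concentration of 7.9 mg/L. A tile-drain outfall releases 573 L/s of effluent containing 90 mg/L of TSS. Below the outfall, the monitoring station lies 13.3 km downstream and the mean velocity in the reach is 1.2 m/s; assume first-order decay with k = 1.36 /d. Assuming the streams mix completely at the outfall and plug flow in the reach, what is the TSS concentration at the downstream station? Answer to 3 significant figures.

Flow-weighted average: C = (9950·7.900 + 573.0·90.00) / 10520 = 130200/10520 = 12.37 mg/L.
Travel time t = 13.3·1000 / 1.2 = 11080 s = 3.079 h.
Decay over the reach: 12.37·exp(−kt) = 12.37·0.8399 = 10.39 mg/L.

10.4 mg/L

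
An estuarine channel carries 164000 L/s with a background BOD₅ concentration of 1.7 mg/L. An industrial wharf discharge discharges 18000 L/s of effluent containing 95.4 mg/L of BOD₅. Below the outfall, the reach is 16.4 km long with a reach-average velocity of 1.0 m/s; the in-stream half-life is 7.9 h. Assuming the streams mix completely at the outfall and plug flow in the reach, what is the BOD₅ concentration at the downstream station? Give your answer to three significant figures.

Conservation of mass: C = (164000·1.700 + 18000·95.40) / 182000 = 1996000/182000 = 10.97 mg/L.
Travel time t = 16.4·1000 / 1.0 = 16400 s = 4.556 h.
Half-life 7.9 h → k = ln 2 / 7.9 = 0.08774 h⁻¹ = 2.106 d⁻¹.
Applying C = C₀e^(−kt): 10.97 × 0.6705 = 7.354 mg/L.

7.35 mg/L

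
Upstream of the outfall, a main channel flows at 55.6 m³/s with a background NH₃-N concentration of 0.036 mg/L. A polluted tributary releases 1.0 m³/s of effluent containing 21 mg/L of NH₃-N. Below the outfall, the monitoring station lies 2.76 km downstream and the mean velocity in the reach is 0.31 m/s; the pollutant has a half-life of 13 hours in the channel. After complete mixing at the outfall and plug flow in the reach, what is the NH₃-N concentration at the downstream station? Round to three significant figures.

0.356 mg/L

After mixing, C = (55.60·0.03600 + 1.000·21.00) / 56.60 = 23.00/56.60 = 0.4064 mg/L.
Travel time t = 2.76·1000 / 0.31 = 8903 s = 2.473 h.
Half-life 13 h → k = ln 2 / 13 = 0.05332 h⁻¹ = 1.280 d⁻¹.
First-order decay: C = 0.4064·exp(−k·t) = 0.4064·0.8765 = 0.3562 mg/L.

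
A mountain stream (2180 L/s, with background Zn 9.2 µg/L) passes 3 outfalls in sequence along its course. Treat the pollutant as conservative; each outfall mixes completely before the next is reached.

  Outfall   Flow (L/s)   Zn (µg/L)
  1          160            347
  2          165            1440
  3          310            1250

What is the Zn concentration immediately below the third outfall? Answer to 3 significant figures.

Outfall 1: combined Q = 2340 L/s; C = (2180·9.200 + 160.0·347.0)/2340 = 32.30 µg/L.
Outfall 2: combined Q = 2505 L/s; C = (2340·32.30 + 165.0·1440)/2505 = 125.0 µg/L.
Outfall 3: combined Q = 2815 L/s; C = (2505·125.0 + 310.0·1250)/2815 = 248.9 µg/L.

249 µg/L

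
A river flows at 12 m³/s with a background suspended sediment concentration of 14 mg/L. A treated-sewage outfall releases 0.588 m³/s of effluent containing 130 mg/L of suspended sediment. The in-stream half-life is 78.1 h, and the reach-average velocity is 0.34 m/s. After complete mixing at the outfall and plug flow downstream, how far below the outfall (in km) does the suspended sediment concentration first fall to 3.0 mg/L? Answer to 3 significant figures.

Mass balance: C = (12.00·14.00 + 0.5880·130.0) / 12.59 = 244.4/12.59 = 19.42 mg/L.
Half-life 78.1 h → k = ln 2 / 78.1 = 0.008875 h⁻¹ = 0.2130 d⁻¹.
Set 19.42·exp(−k·t) = 3.0 → t = ln(19.42/3.0)/k = 757600 s = 210.4 h.
Distance = v·t = 0.34·757600 = 257600 m = 257.6 km.

258 km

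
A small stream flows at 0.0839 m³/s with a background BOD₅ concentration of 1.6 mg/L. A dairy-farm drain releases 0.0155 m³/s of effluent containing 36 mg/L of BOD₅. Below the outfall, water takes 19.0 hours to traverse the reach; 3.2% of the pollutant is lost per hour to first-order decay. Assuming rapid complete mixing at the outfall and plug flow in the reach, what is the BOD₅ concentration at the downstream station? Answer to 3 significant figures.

3.75 mg/L

After mixing, C = (0.08390·1.600 + 0.01550·36.00) / 0.09940 = 0.6922/0.09940 = 6.964 mg/L.
3.2%/h lost → k = −ln(1 − 0.032) = 0.03252 h⁻¹.
First-order decay: C = 6.964·exp(−k·t) = 6.964·0.5391 = 3.754 mg/L.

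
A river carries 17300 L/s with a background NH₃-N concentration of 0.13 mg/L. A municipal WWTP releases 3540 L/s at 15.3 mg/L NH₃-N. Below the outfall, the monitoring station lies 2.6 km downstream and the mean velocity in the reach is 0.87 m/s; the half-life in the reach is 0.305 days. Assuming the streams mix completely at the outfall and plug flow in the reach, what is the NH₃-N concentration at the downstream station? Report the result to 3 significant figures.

Mass balance: C = (17300·0.1300 + 3540·15.30) / 20840 = 56410/20840 = 2.707 mg/L.
Travel time t = 2.6·1000 / 0.87 = 2989 s = 0.8301 h.
Half-life 0.305 d → k = ln 2 / 0.305 = 2.273 d⁻¹.
First-order decay: C = 2.707·exp(−k·t) = 2.707·0.9244 = 2.502 mg/L.

2.50 mg/L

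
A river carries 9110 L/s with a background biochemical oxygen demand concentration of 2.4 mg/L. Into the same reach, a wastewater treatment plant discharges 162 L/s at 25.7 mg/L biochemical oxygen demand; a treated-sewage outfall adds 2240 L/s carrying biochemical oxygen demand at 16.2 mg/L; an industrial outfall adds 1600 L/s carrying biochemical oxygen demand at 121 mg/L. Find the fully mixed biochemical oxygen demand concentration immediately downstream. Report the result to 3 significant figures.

19.5 mg/L

Conservation of mass: C = (9110·2.400 + 162.0·25.70 + 2240·16.20 + 1600·121.0) / 13110 = 255900/13110 = 19.52 mg/L.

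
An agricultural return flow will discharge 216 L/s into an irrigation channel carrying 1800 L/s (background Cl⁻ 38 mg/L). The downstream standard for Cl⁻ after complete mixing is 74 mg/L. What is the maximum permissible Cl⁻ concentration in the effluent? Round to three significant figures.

At the limit, (Qr·Cr + Qe·Cₑ)/(Qr + Qe) = 74:
Cₑ = (2016·74 − 1800·38.00) / 216.0 = 374.0 mg/L.

374 mg/L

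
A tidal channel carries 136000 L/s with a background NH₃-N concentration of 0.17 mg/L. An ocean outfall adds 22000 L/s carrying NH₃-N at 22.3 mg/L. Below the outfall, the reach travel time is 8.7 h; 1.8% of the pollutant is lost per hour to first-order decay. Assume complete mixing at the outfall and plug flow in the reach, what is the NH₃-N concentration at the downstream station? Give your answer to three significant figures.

2.78 mg/L

Mass balance: C = (136000·0.1700 + 22000·22.30) / 158000 = 513700/158000 = 3.251 mg/L.
1.8%/h lost → k = −ln(1 − 0.018) = 0.01816 h⁻¹.
First-order decay: C = 3.251·exp(−k·t) = 3.251·0.8538 = 2.776 mg/L.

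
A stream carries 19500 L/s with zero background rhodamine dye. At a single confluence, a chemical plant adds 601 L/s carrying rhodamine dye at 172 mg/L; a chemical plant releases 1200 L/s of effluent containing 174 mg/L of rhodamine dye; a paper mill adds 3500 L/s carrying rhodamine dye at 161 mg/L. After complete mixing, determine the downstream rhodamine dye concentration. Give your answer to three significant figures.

35.3 mg/L

Flow-weighted average: C = (19500·0 + 601.0·172.0 + 1200·174.0 + 3500·161.0) / 24800 = 875700/24800 = 35.31 mg/L.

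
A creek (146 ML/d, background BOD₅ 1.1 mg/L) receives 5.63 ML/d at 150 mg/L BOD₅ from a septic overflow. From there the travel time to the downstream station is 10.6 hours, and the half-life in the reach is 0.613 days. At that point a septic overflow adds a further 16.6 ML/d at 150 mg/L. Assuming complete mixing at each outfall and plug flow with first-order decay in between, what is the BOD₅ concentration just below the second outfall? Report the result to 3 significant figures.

Mass balance: C = (146.0·1.100 + 5.630·150.0) / 151.6 = 1005/151.6 = 6.629 mg/L; combined flow 151.6 ML/d.
Half-life 0.613 d → k = ln 2 / 0.613 = 1.131 d⁻¹.
First-order decay: C = 6.629·exp(−k·t) = 6.629·0.6069 = 4.023 mg/L.
Second outfall: C = (151.6·4.023 + 16.60·150.0)/168.2 = 18.43 mg/L.

18.4 mg/L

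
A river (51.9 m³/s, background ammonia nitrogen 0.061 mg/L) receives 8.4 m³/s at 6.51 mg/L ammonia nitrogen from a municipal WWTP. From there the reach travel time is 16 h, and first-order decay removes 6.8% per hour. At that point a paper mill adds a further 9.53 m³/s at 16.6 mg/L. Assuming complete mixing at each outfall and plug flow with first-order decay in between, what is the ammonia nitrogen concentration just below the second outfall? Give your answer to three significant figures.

Flow-weighted average: C = (51.90·0.06100 + 8.400·6.510) / 60.30 = 57.85/60.30 = 0.9594 mg/L; combined flow 60.30 m³/s.
6.8%/h lost → k = −ln(1 − 0.068) = 0.07042 h⁻¹.
After decay, C = 0.9594 × e^(−kt) = 0.9594 × 0.3241 = 0.3109 mg/L.
Second outfall: C = (60.30·0.3109 + 9.530·16.60)/69.83 = 2.534 mg/L.

2.53 mg/L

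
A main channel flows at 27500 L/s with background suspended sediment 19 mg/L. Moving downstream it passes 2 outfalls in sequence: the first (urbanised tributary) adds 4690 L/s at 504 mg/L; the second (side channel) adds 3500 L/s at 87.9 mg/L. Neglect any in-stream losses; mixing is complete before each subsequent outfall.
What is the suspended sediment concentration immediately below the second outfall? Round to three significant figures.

Outfall 1: combined Q = 32190 L/s; C = (27500·19.00 + 4690·504.0)/32190 = 89.66 mg/L.
Outfall 2: combined Q = 35690 L/s; C = (32190·89.66 + 3500·87.90)/35690 = 89.49 mg/L.

89.5 mg/L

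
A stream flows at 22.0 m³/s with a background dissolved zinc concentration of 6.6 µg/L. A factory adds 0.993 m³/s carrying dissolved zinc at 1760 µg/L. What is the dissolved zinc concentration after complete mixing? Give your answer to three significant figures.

Mass balance: C = (22.00·6.600 + 0.9930·1760) / 22.99 = 1893/22.99 = 82.32 µg/L.

82.3 µg/L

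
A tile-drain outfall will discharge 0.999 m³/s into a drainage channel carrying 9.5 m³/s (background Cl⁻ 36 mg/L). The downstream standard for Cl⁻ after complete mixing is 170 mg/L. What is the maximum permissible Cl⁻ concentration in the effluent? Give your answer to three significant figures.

At the limit, (Qr·Cr + Qe·Cₑ)/(Qr + Qe) = 170:
Cₑ = (10.50·170 − 9.500·36.00) / 0.9990 = 1444 mg/L.

1440 mg/L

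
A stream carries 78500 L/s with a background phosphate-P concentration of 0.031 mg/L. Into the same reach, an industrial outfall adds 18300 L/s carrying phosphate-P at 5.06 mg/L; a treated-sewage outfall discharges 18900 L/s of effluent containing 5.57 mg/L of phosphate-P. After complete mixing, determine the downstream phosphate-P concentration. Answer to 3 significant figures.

1.73 mg/L

Mass balance: C = (78500·0.03100 + 18300·5.060 + 18900·5.570) / 115700 = 200300/115700 = 1.731 mg/L.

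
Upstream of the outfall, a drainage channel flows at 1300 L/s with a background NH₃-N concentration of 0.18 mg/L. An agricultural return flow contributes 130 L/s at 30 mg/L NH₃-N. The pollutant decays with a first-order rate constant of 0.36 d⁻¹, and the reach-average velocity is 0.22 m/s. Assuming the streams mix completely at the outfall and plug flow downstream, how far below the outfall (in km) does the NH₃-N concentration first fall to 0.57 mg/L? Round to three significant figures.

85.7 km

After mixing, C = (1300·0.1800 + 130.0·30.00) / 1430 = 4134/1430 = 2.891 mg/L.
Set 2.891·exp(−k·t) = 0.57 → t = ln(2.891/0.57)/k = 389700 s = 108.2 h.
Distance = v·t = 0.22·389700 = 85730 m = 85.73 km.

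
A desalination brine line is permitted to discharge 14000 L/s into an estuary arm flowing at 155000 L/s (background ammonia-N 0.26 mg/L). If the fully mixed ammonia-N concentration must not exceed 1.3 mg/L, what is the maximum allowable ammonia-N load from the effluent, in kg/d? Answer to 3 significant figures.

Mass balance at the limit: 155000·0.2600 + 14000·Cₑ = 169000·1.3 → Cₑ = 12.81 mg/L.
14000 L/s = 14.00 m³/s. Load = 14.00 m³/s × 12.81 g/m³ × 86 400 s/d = 15500 kg/d.

15500 kg/d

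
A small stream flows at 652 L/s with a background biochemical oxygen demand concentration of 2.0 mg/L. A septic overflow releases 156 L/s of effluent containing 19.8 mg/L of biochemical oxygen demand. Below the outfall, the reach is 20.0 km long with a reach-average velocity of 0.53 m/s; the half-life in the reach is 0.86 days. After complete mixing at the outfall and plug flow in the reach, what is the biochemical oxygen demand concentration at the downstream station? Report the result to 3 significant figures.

Flow-weighted average: C = (652.0·2.000 + 156.0·19.80) / 808.0 = 4393/808.0 = 5.437 mg/L.
Travel time t = 20.0·1000 / 0.53 = 37740 s = 10.48 h.
Half-life 0.86 d → k = ln 2 / 0.86 = 0.8060 d⁻¹.
First-order decay: C = 5.437·exp(−k·t) = 5.437·0.7033 = 3.823 mg/L.

3.82 mg/L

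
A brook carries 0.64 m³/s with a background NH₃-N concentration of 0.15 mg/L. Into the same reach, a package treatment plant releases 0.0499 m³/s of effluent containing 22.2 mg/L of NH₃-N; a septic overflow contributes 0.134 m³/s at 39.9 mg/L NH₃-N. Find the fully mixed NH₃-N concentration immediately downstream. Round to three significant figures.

Mass balance: C = (0.6400·0.1500 + 0.04990·22.20 + 0.1340·39.90) / 0.8239 = 6.550/0.8239 = 7.950 mg/L.

7.95 mg/L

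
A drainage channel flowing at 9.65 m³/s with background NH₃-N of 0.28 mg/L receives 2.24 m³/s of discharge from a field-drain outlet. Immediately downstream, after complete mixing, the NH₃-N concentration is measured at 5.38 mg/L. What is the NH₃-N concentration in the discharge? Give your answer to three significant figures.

Mass balance: 9.650·0.2800 + 2.240·Cₑ = 11.89·5.380
→ Cₑ = (11.89·5.380 − 9.650·0.2800) / 2.240 = 27.35 mg/L.

27.4 mg/L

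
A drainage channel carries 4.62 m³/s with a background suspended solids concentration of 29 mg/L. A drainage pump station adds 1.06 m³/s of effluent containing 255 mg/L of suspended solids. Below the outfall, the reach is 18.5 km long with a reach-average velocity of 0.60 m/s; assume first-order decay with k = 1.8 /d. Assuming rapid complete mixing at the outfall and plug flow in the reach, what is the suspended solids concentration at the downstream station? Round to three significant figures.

37.4 mg/L

Flow-weighted average: C = (4.620·29.00 + 1.060·255.0) / 5.680 = 404.3/5.680 = 71.18 mg/L.
Travel time t = 18.5·1000 / 0.60 = 30830 s = 8.565 h.
Decay over the reach: 71.18·exp(−kt) = 71.18·0.5260 = 37.44 mg/L.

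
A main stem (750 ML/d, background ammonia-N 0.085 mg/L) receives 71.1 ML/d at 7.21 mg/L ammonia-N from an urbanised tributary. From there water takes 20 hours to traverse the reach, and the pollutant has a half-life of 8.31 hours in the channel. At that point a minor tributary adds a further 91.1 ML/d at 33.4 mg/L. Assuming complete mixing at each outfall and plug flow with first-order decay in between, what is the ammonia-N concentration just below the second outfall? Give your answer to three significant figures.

After mixing, C = (750.0·0.08500 + 71.10·7.210) / 821.1 = 576.4/821.1 = 0.7020 mg/L; combined flow 821.1 ML/d.
Half-life 8.31 h → k = ln 2 / 8.31 = 0.08341 h⁻¹ = 2.002 d⁻¹.
Decay over the reach: 0.7020·exp(−kt) = 0.7020·0.1886 = 0.1324 mg/L.
Second outfall: C = (821.1·0.1324 + 91.10·33.40)/912.2 = 3.455 mg/L.

3.45 mg/L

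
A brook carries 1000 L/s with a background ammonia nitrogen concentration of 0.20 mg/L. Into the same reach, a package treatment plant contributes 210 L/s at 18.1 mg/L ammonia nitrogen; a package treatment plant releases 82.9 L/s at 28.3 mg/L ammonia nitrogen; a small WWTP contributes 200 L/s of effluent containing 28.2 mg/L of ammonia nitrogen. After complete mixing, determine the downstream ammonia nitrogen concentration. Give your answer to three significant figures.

8.03 mg/L

Mass balance: C = (1000·0.2000 + 210.0·18.10 + 82.90·28.30 + 200.0·28.20) / 1493 = 11990/1493 = 8.029 mg/L.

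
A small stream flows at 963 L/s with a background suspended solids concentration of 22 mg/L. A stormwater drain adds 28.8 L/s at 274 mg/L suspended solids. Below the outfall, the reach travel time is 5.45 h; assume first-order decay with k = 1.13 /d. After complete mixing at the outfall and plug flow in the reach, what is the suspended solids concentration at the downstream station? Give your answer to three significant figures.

Mixed concentration C = ΣQC/ΣQ = (963.0·22.00 + 28.80·274.0) / 991.8 = 29080/991.8 = 29.32 mg/L.
Decay over the reach: 29.32·exp(−kt) = 29.32·0.7737 = 22.68 mg/L.

22.7 mg/L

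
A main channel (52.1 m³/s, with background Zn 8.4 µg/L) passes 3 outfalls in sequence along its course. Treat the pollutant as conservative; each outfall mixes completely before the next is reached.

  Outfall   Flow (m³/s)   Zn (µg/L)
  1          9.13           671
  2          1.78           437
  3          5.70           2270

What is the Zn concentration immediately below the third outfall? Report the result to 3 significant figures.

Outfall 1: combined Q = 61.23 m³/s; C = (52.10·8.400 + 9.130·671.0)/61.23 = 107.2 µg/L.
Outfall 2: combined Q = 63.01 m³/s; C = (61.23·107.2 + 1.780·437.0)/63.01 = 116.5 µg/L.
Outfall 3: combined Q = 68.71 m³/s; C = (63.01·116.5 + 5.700·2270)/68.71 = 295.2 µg/L.

295 µg/L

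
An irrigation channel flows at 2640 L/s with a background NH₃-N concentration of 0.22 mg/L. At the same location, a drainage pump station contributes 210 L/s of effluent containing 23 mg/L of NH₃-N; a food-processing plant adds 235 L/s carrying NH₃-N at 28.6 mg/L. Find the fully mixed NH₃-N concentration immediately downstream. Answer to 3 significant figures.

Mixed concentration C = ΣQC/ΣQ = (2640·0.2200 + 210.0·23.00 + 235.0·28.60) / 3085 = 12130/3085 = 3.933 mg/L.

3.93 mg/L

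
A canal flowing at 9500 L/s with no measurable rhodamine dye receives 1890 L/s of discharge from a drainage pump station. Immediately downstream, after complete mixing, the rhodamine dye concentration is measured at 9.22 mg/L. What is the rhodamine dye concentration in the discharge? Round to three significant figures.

55.6 mg/L

Mass balance: 9500·0 + 1890·Cₑ = 11390·9.220
→ Cₑ = (11390·9.220 − 9500·0) / 1890 = 55.56 mg/L.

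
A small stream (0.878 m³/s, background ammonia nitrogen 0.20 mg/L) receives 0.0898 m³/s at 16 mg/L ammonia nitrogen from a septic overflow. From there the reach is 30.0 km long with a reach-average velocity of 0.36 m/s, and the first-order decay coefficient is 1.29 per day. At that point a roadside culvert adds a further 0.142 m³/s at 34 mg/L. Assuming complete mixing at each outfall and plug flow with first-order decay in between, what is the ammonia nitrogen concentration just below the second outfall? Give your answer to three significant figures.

4.77 mg/L

Conservation of mass: C = (0.8780·0.2000 + 0.08980·16.00) / 0.9678 = 1.612/0.9678 = 1.666 mg/L; combined flow 0.9678 m³/s.
Travel time t = 30.0·1000 / 0.36 = 83330 s = 23.15 h.
After decay, C = 1.666 × e^(−kt) = 1.666 × 0.2882 = 0.4801 mg/L.
Second outfall: C = (0.9678·0.4801 + 0.1420·34.00)/1.110 = 4.769 mg/L.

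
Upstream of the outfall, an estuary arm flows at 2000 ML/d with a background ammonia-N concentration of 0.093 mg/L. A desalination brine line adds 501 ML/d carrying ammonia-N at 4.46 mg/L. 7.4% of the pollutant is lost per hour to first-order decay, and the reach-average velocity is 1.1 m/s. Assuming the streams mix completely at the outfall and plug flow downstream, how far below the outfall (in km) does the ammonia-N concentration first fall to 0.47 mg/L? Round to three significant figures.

Mixed concentration C = ΣQC/ΣQ = (2000·0.09300 + 501.0·4.460) / 2501 = 2420/2501 = 0.9678 mg/L.
7.4%/h lost → k = −ln(1 − 0.074) = 0.07688 h⁻¹.
Set 0.9678·exp(−k·t) = 0.47 → t = ln(0.9678/0.47)/k = 33820 s = 9.395 h.
Distance = v·t = 1.1·33820 = 37200 m = 37.20 km.

37.2 km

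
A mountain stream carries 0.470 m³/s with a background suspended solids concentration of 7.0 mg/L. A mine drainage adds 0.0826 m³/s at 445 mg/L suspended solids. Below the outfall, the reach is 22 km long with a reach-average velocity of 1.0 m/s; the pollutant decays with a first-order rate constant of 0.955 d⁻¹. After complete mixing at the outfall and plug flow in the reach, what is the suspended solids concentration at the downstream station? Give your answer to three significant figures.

56.8 mg/L

Mass balance: C = (0.4700·7.000 + 0.08260·445.0) / 0.5526 = 40.05/0.5526 = 72.47 mg/L.
Travel time t = 22·1000 / 1.0 = 22000 s = 6.111 h.
After decay, C = 72.47 × e^(−kt) = 72.47 × 0.7841 = 56.83 mg/L.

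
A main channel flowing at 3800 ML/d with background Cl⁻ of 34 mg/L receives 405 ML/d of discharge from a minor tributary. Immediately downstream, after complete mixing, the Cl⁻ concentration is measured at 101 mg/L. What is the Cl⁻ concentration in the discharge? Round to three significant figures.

730 mg/L

Mass balance: 3800·34.00 + 405.0·Cₑ = 4205·101.0
→ Cₑ = (4205·101.0 − 3800·34.00) / 405.0 = 729.6 mg/L.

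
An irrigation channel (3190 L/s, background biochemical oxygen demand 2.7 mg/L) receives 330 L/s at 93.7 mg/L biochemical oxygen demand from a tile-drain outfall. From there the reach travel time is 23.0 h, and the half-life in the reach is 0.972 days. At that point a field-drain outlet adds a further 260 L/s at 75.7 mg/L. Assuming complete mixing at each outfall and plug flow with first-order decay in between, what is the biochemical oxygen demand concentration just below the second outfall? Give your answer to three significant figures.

Mixed concentration C = ΣQC/ΣQ = (3190·2.700 + 330.0·93.70) / 3520 = 39530/3520 = 11.23 mg/L; combined flow 3520 L/s.
Half-life 0.972 d → k = ln 2 / 0.972 = 0.7131 d⁻¹.
Applying C = C₀e^(−kt): 11.23 × 0.5049 = 5.671 mg/L.
Second outfall: C = (3520·5.671 + 260.0·75.70)/3780 = 10.49 mg/L.

10.5 mg/L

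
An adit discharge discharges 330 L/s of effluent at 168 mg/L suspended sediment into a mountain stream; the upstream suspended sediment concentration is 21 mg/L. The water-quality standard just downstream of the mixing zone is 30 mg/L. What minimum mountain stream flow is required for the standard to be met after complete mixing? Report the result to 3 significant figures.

Set C_mix = 30: (Q·21.00 + 330.0·168.0) / (Q + 330.0) = 30
→ Q = 330.0·(168.0 − 30)/(30 − 21.00) = 5060 L/s.

5060 L/s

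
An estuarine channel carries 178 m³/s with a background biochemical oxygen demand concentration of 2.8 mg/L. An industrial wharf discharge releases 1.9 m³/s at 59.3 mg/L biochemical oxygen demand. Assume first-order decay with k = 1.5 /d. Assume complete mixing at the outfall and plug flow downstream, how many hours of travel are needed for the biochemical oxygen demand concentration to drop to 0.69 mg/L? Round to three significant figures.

25.5 h

Mixed concentration C = ΣQC/ΣQ = (178.0·2.800 + 1.900·59.30) / 179.9 = 611.1/179.9 = 3.397 mg/L.
3.397·exp(−k·t) = 0.69 → t = ln(3.397/0.69)/k = 91810 s = 25.50 h.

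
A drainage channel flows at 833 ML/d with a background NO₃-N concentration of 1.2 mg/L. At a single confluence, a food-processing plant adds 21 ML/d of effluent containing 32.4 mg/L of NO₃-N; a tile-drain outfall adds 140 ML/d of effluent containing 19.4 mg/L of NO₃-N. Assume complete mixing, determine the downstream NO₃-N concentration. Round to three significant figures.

Mass balance: C = (833.0·1.200 + 21.00·32.40 + 140.0·19.40) / 994.0 = 4396/994.0 = 4.423 mg/L.

4.42 mg/L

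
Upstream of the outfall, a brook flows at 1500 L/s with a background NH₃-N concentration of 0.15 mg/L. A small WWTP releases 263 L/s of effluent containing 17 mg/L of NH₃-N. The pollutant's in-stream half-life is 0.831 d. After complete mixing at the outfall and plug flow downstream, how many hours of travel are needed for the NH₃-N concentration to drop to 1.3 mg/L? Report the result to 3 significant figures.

20.6 h

Mass balance: C = (1500·0.1500 + 263.0·17.00) / 1763 = 4696/1763 = 2.664 mg/L.
Half-life 0.831 d → k = ln 2 / 0.831 = 0.8341 d⁻¹.
2.664·exp(−k·t) = 1.3 → t = ln(2.664/1.3)/k = 74300 s = 20.64 h.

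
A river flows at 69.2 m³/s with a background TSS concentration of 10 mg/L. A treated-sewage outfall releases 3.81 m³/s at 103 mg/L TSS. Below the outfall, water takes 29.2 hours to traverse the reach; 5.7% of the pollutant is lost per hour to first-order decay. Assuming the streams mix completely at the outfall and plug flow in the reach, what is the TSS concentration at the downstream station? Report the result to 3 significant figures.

Flow-weighted average: C = (69.20·10.00 + 3.810·103.0) / 73.01 = 1084/73.01 = 14.85 mg/L.
5.7%/h lost → k = −ln(1 − 0.057) = 0.05869 h⁻¹.
Applying C = C₀e^(−kt): 14.85 × 0.1802 = 2.676 mg/L.

2.68 mg/L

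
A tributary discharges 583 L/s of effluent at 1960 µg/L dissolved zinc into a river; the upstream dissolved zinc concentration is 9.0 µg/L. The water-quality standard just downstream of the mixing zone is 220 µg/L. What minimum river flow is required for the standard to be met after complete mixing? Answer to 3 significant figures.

Set C_mix = 220: (Q·9.000 + 583.0·1960) / (Q + 583.0) = 220
→ Q = 583.0·(1960 − 220)/(220 − 9.000) = 4808 L/s.

4810 L/s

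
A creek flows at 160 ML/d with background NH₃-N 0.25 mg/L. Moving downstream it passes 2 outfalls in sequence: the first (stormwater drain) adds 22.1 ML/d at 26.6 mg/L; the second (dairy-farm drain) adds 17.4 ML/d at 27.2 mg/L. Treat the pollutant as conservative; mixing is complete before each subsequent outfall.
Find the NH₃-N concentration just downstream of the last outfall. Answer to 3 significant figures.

Below outfall 1: Q → 182.1 ML/d, C = (160.0·0.2500 + 22.10·26.60)/182.1 = 3.448 mg/L.
Below outfall 2: Q → 199.5 ML/d, C = (182.1·3.448 + 17.40·27.20)/199.5 = 5.519 mg/L.

5.52 mg/L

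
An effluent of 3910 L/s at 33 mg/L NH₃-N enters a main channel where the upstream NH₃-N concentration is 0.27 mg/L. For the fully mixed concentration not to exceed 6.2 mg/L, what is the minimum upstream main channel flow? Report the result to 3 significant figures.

Set C_mix = 6.2: (Q·0.2700 + 3910·33.00) / (Q + 3910) = 6.2
→ Q = 3910·(33.00 − 6.2)/(6.2 − 0.2700) = 17670 L/s.

17700 L/s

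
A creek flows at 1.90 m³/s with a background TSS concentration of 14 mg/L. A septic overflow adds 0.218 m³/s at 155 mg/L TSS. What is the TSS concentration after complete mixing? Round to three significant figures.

Conservation of mass: C = (1.900·14.00 + 0.2180·155.0) / 2.118 = 60.39/2.118 = 28.51 mg/L.

28.5 mg/L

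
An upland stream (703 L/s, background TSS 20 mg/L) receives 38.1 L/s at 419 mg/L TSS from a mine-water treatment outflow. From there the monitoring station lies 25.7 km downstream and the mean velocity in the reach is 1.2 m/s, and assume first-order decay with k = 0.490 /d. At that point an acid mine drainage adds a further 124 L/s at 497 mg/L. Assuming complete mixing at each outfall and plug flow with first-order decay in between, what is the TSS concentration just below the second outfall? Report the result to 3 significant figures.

Mixed concentration C = ΣQC/ΣQ = (703.0·20.00 + 38.10·419.0) / 741.1 = 30020/741.1 = 40.51 mg/L; combined flow 741.1 L/s.
Travel time t = 25.7·1000 / 1.2 = 21420 s = 5.949 h.
First-order decay: C = 40.51·exp(−k·t) = 40.51·0.8856 = 35.88 mg/L.
At the second outfall, C = (741.1·35.88 + 124.0·497.0) / (741.1 + 124.0) = 102.0 mg/L.

102 mg/L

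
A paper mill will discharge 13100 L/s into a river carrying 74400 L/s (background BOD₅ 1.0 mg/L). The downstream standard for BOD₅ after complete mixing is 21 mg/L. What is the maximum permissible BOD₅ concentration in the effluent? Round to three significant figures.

135 mg/L

At the limit, (Qr·Cr + Qe·Cₑ)/(Qr + Qe) = 21:
Cₑ = (87500·21 − 74400·1.000) / 13100 = 134.6 mg/L.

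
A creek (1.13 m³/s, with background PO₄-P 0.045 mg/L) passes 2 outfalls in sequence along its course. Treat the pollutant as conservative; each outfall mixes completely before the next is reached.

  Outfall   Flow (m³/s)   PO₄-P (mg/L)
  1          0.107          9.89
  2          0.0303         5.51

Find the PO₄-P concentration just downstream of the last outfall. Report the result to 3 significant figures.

1.01 mg/L

After outfall 1: Q = 1.130 + 0.1070 = 1.237 m³/s; C = (1.130·0.04500 + 0.1070·9.890)/1.237 = 0.8966 mg/L.
After outfall 2: Q = 1.237 + 0.03030 = 1.267 m³/s; C = (1.237·0.8966 + 0.03030·5.510)/1.267 = 1.007 mg/L.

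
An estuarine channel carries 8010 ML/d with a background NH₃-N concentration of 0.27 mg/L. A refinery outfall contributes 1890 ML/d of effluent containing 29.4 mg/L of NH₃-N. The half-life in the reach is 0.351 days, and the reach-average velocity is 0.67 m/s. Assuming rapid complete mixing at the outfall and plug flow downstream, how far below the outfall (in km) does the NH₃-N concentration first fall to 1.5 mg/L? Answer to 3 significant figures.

39.8 km

Flow-weighted average: C = (8010·0.2700 + 1890·29.40) / 9900 = 57730/9900 = 5.831 mg/L.
Half-life 0.351 d → k = ln 2 / 0.351 = 1.975 d⁻¹.
Set 5.831·exp(−k·t) = 1.5 → t = ln(5.831/1.5)/k = 59400 s = 16.50 h.
Distance = v·t = 0.67·59400 = 39800 m = 39.80 km.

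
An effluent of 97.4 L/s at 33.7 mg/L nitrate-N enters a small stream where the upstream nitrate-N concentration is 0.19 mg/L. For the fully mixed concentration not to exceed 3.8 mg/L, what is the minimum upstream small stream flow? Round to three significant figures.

807 L/s

Set C_mix = 3.8: (Q·0.1900 + 97.40·33.70) / (Q + 97.40) = 3.8
→ Q = 97.40·(33.70 − 3.8)/(3.8 − 0.1900) = 806.7 L/s.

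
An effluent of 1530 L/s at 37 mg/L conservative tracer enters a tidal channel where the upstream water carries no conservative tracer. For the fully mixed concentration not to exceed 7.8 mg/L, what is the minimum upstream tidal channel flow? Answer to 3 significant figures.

Set C_mix = 7.8: (Q·0 + 1530·37.00) / (Q + 1530) = 7.8
→ Q = 1530·(37.00 − 7.8)/(7.8 − 0) = 5728 L/s.

5730 L/s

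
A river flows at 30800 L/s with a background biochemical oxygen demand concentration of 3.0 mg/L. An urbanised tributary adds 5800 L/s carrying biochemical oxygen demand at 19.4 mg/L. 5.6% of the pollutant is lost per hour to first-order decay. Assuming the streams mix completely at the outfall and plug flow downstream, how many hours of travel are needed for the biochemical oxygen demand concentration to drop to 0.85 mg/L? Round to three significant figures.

After mixing, C = (30800·3.000 + 5800·19.40) / 36600 = 204900/36600 = 5.599 mg/L.
5.6%/h lost → k = −ln(1 − 0.056) = 0.05763 h⁻¹.
5.599·exp(−k·t) = 0.85 → t = ln(5.599/0.85)/k = 117800 s = 32.71 h.

32.7 h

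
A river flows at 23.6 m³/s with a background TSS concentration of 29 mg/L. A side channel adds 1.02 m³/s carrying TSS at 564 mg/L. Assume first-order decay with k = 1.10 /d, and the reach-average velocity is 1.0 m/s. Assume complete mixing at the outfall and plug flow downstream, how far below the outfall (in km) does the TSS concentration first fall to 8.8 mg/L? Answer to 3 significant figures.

Conservation of mass: C = (23.60·29.00 + 1.020·564.0) / 24.62 = 1260/24.62 = 51.16 mg/L.
Set 51.16·exp(−k·t) = 8.8 → t = ln(51.16/8.8)/k = 138300 s = 38.41 h.
Distance = v·t = 1.0·138300 = 138300 m = 138.3 km.

138 km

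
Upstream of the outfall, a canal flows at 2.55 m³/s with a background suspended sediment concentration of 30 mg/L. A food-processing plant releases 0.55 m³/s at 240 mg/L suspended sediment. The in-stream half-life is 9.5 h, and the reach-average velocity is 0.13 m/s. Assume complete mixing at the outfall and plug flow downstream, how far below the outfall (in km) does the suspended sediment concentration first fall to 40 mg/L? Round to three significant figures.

Conservation of mass: C = (2.550·30.00 + 0.5500·240.0) / 3.100 = 208.5/3.100 = 67.26 mg/L.
Half-life 9.5 h → k = ln 2 / 9.5 = 0.07296 h⁻¹ = 1.751 d⁻¹.
Set 67.26·exp(−k·t) = 40 → t = ln(67.26/40)/k = 25640 s = 7.122 h.
Distance = v·t = 0.13·25640 = 3333 m = 3.333 km.

3.33 km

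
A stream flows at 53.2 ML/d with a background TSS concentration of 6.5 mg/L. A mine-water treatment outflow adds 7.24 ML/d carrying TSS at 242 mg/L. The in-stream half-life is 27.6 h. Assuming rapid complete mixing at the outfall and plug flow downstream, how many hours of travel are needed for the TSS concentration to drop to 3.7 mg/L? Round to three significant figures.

89.1 h

Conservation of mass: C = (53.20·6.500 + 7.240·242.0) / 60.44 = 2098/60.44 = 34.71 mg/L.
Half-life 27.6 h → k = ln 2 / 27.6 = 0.02511 h⁻¹ = 0.6027 d⁻¹.
34.71·exp(−k·t) = 3.7 → t = ln(34.71/3.7)/k = 320900 s = 89.14 h.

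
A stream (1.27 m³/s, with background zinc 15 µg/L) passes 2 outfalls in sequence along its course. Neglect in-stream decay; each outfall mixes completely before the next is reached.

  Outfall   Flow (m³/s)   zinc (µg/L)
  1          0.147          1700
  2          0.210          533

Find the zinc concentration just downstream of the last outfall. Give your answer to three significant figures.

Below outfall 1: Q → 1.417 m³/s, C = (1.270·15.00 + 0.1470·1700)/1.417 = 189.8 µg/L.
Below outfall 2: Q → 1.627 m³/s, C = (1.417·189.8 + 0.2100·533.0)/1.627 = 234.1 µg/L.

234 µg/L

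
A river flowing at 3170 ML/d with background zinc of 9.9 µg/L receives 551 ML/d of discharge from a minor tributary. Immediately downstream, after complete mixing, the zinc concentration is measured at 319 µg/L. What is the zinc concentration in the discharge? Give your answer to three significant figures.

Mass balance: 3170·9.900 + 551.0·Cₑ = 3721·319.0
→ Cₑ = (3721·319.0 − 3170·9.900) / 551.0 = 2097 µg/L.

2100 µg/L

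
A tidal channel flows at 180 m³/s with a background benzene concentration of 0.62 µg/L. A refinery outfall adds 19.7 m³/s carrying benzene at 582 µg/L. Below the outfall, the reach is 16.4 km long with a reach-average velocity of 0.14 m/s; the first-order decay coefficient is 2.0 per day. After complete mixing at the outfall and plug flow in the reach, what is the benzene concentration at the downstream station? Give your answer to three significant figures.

3.85 µg/L

Mixed concentration C = ΣQC/ΣQ = (180.0·0.6200 + 19.70·582.0) / 199.7 = 11580/199.7 = 57.97 µg/L.
Travel time t = 16.4·1000 / 0.14 = 117100 s = 32.54 h.
Applying C = C₀e^(−kt): 57.97 × 0.06643 = 3.851 µg/L.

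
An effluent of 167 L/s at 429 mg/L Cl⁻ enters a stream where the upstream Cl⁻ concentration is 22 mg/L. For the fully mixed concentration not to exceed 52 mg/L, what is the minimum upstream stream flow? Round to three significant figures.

Set C_mix = 52: (Q·22.00 + 167.0·429.0) / (Q + 167.0) = 52
→ Q = 167.0·(429.0 − 52)/(52 − 22.00) = 2099 L/s.

2100 L/s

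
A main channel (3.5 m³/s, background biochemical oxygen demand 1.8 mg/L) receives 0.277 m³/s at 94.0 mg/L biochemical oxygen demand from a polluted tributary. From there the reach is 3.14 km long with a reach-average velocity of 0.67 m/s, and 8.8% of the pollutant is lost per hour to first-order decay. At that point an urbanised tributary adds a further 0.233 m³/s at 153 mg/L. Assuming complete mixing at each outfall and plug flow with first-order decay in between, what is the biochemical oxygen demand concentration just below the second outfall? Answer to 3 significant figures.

After mixing, C = (3.500·1.800 + 0.2770·94.00) / 3.777 = 32.34/3.777 = 8.562 mg/L; combined flow 3.777 m³/s.
Travel time t = 3.14·1000 / 0.67 = 4687 s = 1.302 h.
8.8%/h lost → k = −ln(1 − 0.088) = 0.09212 h⁻¹.
First-order decay: C = 8.562·exp(−k·t) = 8.562·0.8870 = 7.594 mg/L.
At the second outfall, C = (3.777·7.594 + 0.2330·153.0) / (3.777 + 0.2330) = 16.04 mg/L.

16.0 mg/L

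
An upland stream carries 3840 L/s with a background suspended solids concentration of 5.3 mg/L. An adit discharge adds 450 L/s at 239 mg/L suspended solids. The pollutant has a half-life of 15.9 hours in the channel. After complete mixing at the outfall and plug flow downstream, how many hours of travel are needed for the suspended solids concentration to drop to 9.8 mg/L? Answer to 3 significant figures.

Mass balance: C = (3840·5.300 + 450.0·239.0) / 4290 = 127900/4290 = 29.81 mg/L.
Half-life 15.9 h → k = ln 2 / 15.9 = 0.04359 h⁻¹ = 1.046 d⁻¹.
29.81·exp(−k·t) = 9.8 → t = ln(29.81/9.8)/k = 91880 s = 25.52 h.

25.5 h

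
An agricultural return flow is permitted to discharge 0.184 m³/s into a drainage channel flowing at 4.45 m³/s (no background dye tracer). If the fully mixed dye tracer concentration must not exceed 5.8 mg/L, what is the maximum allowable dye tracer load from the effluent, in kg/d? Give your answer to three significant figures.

Mass balance at the limit: 4.450·0 + 0.1840·Cₑ = 4.634·5.8 → Cₑ = 146.1 mg/L.
Load = 0.1840 m³/s × 146.1 g/m³ × 86 400 s/d = 2322 kg/d.

2320 kg/d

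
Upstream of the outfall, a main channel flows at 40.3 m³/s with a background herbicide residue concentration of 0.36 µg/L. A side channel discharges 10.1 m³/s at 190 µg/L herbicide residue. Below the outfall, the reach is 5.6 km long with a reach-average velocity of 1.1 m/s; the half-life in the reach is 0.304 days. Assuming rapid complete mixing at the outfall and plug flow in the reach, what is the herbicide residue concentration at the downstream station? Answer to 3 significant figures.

33.5 µg/L

Mixed concentration C = ΣQC/ΣQ = (40.30·0.3600 + 10.10·190.0) / 50.40 = 1934/50.40 = 38.36 µg/L.
Travel time t = 5.6·1000 / 1.1 = 5091 s = 1.414 h.
Half-life 0.304 d → k = ln 2 / 0.304 = 2.280 d⁻¹.
After decay, C = 38.36 × e^(−kt) = 38.36 × 0.8743 = 33.54 µg/L.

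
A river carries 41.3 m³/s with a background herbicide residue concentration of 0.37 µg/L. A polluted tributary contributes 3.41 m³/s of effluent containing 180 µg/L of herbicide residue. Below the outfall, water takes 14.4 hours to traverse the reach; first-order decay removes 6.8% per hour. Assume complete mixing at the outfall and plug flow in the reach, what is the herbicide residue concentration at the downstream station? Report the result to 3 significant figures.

5.10 µg/L

Mass balance: C = (41.30·0.3700 + 3.410·180.0) / 44.71 = 629.1/44.71 = 14.07 µg/L.
6.8%/h lost → k = −ln(1 − 0.068) = 0.07042 h⁻¹.
Decay over the reach: 14.07·exp(−kt) = 14.07·0.3627 = 5.104 µg/L.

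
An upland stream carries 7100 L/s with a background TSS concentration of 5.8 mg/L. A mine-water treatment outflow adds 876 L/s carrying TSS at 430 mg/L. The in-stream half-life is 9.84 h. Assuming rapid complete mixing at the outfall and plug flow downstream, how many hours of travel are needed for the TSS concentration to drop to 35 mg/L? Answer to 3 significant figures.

After mixing, C = (7100·5.800 + 876.0·430.0) / 7976 = 417900/7976 = 52.39 mg/L.
Half-life 9.84 h → k = ln 2 / 9.84 = 0.07044 h⁻¹ = 1.691 d⁻¹.
52.39·exp(−k·t) = 35 → t = ln(52.39/35)/k = 20610 s = 5.726 h.

5.73 h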